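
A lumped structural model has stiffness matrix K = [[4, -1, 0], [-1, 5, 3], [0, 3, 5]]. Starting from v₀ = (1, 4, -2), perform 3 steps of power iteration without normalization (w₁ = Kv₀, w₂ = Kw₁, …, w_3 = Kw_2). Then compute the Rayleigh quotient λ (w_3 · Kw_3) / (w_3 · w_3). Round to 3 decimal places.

λ ≈ 8.115

w1 = Kv₀ = (4·1 + (-1)·4 + 0·(-2); (-1)·1 + 5·4 + 3·(-2); 0·1 + 3·4 + 5·(-2)) = (0, 13, 2)
w2 = Kw1 = (4·0 + (-1)·13 + 0·2; (-1)·0 + 5·13 + 3·2; 0·0 + 3·13 + 5·2) = (-13, 71, 49)
w3 = Kw2 = (-123, 515, 458)
Kw3 = (-1007, 4072, 3835)
w3·Kw3 = (-123)·(-1007) + 515·4072 + 458·3835 = 3977371; w3·w3 = (-123)·(-123) + 515·515 + 458·458 = 490118
λ ≈ 3977371/490118 = 8.115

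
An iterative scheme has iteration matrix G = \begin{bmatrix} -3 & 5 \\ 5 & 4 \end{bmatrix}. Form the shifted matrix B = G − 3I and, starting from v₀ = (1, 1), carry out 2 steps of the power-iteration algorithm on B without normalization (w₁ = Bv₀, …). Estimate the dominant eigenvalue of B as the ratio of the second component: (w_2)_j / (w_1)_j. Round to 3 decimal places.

0.167

B = G − 3I has rows (-6, 5); (5, 1)
w1 = Bv₀ = (-1, 6)
w2 = Bw1 = (36, 1)
Ratio: 1/6 = 0.167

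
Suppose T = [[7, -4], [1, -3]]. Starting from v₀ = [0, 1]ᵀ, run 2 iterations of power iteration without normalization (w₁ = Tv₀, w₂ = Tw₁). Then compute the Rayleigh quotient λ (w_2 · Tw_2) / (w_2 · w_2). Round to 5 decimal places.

6.96441

w1 = Tv₀ = (7·0 + (-4)·1; 1·0 + (-3)·1) = (-4, -3)
w2 = Tw1 = (7·(-4) + (-4)·(-3); 1·(-4) + (-3)·(-3)) = (-16, 5)
Tw2 = (-132, -31)
w2·Tw2 = (-16)·(-132) + 5·(-31) = 1957; w2·w2 = (-16)·(-16) + 5·5 = 281
λ ≈ 1957/281 = 6.96441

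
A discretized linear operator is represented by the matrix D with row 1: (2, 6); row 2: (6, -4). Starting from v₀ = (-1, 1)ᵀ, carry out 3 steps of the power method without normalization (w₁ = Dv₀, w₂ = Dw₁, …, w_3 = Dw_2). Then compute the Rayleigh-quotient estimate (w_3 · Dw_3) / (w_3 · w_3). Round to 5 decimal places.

w1 = Dv₀ = (2·(-1) + 6·1; 6·(-1) + (-4)·1) = (4, -10)
w2 = Dw1 = (2·4 + 6·(-10); 6·4 + (-4)·(-10)) = (-52, 64)
w3 = Dw2 = (280, -568)
Dw3 = (-2848, 3952)
w3·Dw3 = 280·(-2848) + (-568)·3952 = -3042176; w3·w3 = 280·280 + (-568)·(-568) = 401024
λ ≈ -3042176/401024 = -7.58602

-7.58602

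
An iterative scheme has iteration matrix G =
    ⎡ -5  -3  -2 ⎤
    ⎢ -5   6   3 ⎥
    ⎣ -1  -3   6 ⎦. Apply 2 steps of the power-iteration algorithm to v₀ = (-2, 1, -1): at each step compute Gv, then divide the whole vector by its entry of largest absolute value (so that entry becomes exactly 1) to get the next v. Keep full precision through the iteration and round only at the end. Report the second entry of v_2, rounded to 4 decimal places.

Gv0 = (9.00000, 13.00000, -7.00000); divide by 13.00000 → v1 = (0.69231, 1.00000, -0.53846)
Gv1 = (-5.38462, 0.92308, -6.92308); divide by -6.92308 → v2 = (0.77778, -0.13333, 1.00000)
Requested entry of v2: 12/-90 = -0.1333

-0.1333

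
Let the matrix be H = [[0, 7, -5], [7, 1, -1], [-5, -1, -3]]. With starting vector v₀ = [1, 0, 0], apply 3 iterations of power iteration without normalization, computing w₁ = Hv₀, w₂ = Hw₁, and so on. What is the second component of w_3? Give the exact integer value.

522

w1 = Hv₀ = (0, 7, -5)
w2 = Hw1 = (74, 12, 8)
w3 = Hw2 = (44, 522, -406)
The requested component of w3 is 522.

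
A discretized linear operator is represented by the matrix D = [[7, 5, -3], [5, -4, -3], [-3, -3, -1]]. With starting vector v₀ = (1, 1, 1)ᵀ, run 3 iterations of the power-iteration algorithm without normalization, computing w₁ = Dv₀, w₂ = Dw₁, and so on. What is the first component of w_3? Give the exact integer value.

930

w1 = Dv₀ = (7·1 + 5·1 + (-3)·1; 5·1 + (-4)·1 + (-3)·1; (-3)·1 + (-3)·1 + (-1)·1) = (9, -2, -7)
w2 = Dw1 = (7·9 + 5·(-2) + (-3)·(-7); 5·9 + (-4)·(-2) + (-3)·(-7); (-3)·9 + (-3)·(-2) + (-1)·(-7)) = (74, 74, -14)
w3 = Dw2 = (930, 116, -430)
The requested component of w3 is 930.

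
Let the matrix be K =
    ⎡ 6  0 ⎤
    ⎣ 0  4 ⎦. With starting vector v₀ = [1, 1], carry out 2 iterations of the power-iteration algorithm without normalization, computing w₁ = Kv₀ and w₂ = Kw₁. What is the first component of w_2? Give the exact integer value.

36

w1 = Kv₀ = (6, 4)
w2 = Kw1 = (36, 16)
The requested component of w2 is 36.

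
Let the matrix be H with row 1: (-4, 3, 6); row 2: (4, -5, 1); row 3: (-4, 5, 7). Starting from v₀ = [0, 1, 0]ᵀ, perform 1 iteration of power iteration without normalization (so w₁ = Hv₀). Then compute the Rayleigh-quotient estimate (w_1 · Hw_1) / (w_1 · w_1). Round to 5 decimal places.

-3.57627

w1 = Hv₀ = (3, -5, 5)
Hw1 = (3, 42, -2)
w1·Hw1 = 3·3 + (-5)·42 + 5·(-2) = -211; w1·w1 = 3·3 + (-5)·(-5) + 5·5 = 59
λ ≈ -211/59 = -3.57627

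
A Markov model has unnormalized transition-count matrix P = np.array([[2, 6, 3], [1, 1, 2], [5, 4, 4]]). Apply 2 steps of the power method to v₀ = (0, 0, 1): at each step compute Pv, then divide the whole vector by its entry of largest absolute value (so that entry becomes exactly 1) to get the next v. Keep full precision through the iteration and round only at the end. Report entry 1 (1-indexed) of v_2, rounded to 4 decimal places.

0.7692

Pv0 = (3.00000, 2.00000, 4.00000); divide by 4.00000 → v1 = (0.75000, 0.50000, 1.00000)
Pv1 = (7.50000, 3.25000, 9.75000); divide by 9.75000 → v2 = (0.76923, 0.33333, 1.00000)
Requested entry of v2: 30/39 = 0.7692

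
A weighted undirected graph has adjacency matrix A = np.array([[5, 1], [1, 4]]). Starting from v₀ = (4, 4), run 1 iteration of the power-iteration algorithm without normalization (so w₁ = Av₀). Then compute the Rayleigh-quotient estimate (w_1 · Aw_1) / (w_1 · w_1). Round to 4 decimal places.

w1 = Av₀ = (5·4 + 1·4; 1·4 + 4·4) = (24, 20)
Aw1 = (140, 104)
w1·Aw1 = 24·140 + 20·104 = 5440; w1·w1 = 24·24 + 20·20 = 976
λ ≈ 5440/976 = 5.5738

λ ≈ 5.5738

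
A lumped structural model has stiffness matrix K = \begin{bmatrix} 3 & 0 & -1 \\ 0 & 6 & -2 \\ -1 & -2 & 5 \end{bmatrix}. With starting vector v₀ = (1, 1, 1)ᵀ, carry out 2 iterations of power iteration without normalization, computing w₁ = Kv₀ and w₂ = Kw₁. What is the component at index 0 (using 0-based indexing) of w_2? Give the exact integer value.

w1 = Kv₀ = (2, 4, 2)
w2 = Kw1 = (4, 20, 0)
The requested component of w2 is 4.

4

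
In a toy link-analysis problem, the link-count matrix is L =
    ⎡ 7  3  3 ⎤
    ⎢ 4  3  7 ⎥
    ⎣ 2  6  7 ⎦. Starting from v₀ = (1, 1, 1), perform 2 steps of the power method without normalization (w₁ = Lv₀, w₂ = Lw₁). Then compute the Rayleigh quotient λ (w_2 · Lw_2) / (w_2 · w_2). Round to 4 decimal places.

w1 = Lv₀ = (7·1 + 3·1 + 3·1; 4·1 + 3·1 + 7·1; 2·1 + 6·1 + 7·1) = (13, 14, 15)
w2 = Lw1 = (7·13 + 3·14 + 3·15; 4·13 + 3·14 + 7·15; 2·13 + 6·14 + 7·15) = (178, 199, 215)
Lw2 = (2488, 2814, 3055)
w2·Lw2 = 178·2488 + 199·2814 + 215·3055 = 1659675; w2·w2 = 178·178 + 199·199 + 215·215 = 117510
λ ≈ 1659675/117510 = 14.1237

14.1237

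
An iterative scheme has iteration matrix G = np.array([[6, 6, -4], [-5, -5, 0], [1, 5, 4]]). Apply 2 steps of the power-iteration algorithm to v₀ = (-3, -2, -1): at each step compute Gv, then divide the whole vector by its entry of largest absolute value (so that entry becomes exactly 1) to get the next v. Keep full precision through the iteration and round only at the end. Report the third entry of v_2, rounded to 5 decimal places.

Gv0 = (-26.000000, 25.000000, -17.000000); divide by -26.000000 → v1 = (1.000000, -0.961538, 0.653846)
Gv1 = (-2.384615, -0.192308, -1.192308); divide by -2.384615 → v2 = (1.000000, 0.080645, 0.500000)
Requested entry of v2: 31/62 = 0.50000

0.50000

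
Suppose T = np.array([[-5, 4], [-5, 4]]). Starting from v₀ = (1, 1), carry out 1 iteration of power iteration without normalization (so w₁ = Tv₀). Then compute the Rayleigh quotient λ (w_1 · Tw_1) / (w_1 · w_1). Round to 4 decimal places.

w1 = Tv₀ = ((-5)·1 + 4·1; (-5)·1 + 4·1) = (-1, -1)
Tw1 = (1, 1)
w1·Tw1 = (-1)·1 + (-1)·1 = -2; w1·w1 = (-1)·(-1) + (-1)·(-1) = 2
λ ≈ -2/2 = -1.0000

-1.0000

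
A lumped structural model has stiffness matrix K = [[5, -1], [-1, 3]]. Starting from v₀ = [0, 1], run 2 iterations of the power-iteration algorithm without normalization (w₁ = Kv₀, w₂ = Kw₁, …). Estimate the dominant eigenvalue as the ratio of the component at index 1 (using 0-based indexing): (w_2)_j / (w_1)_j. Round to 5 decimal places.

w1 = Kv₀ = (-1, 3)
w2 = Kw1 = (-8, 10)
Ratio at component: 10 / 3 = 3.33333

3.33333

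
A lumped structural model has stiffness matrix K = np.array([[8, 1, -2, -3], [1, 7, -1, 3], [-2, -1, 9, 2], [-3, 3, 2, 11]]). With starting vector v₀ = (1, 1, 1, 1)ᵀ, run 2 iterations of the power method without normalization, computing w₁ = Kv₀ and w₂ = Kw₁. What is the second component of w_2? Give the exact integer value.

w1 = Kv₀ = (8·1 + 1·1 + (-2)·1 + (-3)·1; 1·1 + 7·1 + (-1)·1 + 3·1; (-2)·1 + (-1)·1 + 9·1 + 2·1; (-3)·1 + 3·1 + 2·1 + 11·1) = (4, 10, 8, 13)
w2 = Kw1 = (8·4 + 1·10 + (-2)·8 + (-3)·13; 1·4 + 7·10 + (-1)·8 + 3·13; (-2)·4 + (-1)·10 + 9·8 + 2·13; (-3)·4 + 3·10 + 2·8 + 11·13) = (-13, 105, 80, 177)
The requested component of w2 is 105.

105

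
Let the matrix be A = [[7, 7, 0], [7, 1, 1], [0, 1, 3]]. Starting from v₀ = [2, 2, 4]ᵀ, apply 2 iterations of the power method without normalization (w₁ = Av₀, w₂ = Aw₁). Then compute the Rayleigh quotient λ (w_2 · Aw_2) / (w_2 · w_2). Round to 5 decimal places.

w1 = Av₀ = (28, 20, 14)
w2 = Aw1 = (336, 230, 62)
Aw2 = (3962, 2644, 416)
w2·Aw2 = 336·3962 + 230·2644 + 62·416 = 1965144; w2·w2 = 336·336 + 230·230 + 62·62 = 169640
λ ≈ 1965144/169640 = 11.58420

11.58420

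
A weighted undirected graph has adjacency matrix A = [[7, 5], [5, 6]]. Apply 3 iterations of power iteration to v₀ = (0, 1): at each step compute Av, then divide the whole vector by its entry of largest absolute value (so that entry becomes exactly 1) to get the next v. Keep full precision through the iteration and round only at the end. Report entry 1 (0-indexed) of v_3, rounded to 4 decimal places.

Av0 = (5.00000, 6.00000); divide by 6.00000 → v1 = (0.83333, 1.00000)
Av1 = (10.83333, 10.16667); divide by 10.83333 → v2 = (1.00000, 0.93846)
Av2 = (11.69231, 10.63077); divide by 11.69231 → v3 = (1.00000, 0.90921)
Requested entry of v3: 691/760 = 0.9092

0.9092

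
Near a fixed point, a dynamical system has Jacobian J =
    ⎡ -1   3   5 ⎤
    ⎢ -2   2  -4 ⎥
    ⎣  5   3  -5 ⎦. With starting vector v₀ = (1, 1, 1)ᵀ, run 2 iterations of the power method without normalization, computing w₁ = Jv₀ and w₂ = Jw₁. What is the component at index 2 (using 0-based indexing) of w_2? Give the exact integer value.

8

w1 = Jv₀ = (7, -4, 3)
w2 = Jw1 = (-4, -34, 8)
The requested component of w2 is 8.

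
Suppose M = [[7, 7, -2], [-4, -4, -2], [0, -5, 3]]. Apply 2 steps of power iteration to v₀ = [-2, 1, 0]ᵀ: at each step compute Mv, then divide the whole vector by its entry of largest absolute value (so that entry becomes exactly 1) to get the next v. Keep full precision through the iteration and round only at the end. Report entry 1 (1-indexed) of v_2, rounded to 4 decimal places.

Mv0 = (-7.00000, 4.00000, -5.00000); divide by -7.00000 → v1 = (1.00000, -0.57143, 0.71429)
Mv1 = (1.57143, -3.14286, 5.00000); divide by 5.00000 → v2 = (0.31429, -0.62857, 1.00000)
Requested entry of v2: -11/-35 = 0.3143

0.3143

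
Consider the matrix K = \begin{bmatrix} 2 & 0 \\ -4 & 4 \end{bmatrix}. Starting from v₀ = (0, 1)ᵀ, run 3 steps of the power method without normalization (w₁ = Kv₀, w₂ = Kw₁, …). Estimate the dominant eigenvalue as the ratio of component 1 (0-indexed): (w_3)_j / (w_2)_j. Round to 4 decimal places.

w1 = Kv₀ = (2·0 + 0·1; (-4)·0 + 4·1) = (0, 4)
w2 = Kw1 = (2·0 + 0·4; (-4)·0 + 4·4) = (0, 16)
w3 = Kw2 = (0, 64)
Ratio at component: 64 / 16 = 4.0000

4.0000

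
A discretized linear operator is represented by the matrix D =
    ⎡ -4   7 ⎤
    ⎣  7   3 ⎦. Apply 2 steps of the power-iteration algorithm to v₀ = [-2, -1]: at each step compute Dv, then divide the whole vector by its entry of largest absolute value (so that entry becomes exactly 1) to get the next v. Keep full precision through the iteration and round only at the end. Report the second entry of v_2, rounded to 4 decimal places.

Dv0 = (1.00000, -17.00000); divide by -17.00000 → v1 = (-0.05882, 1.00000)
Dv1 = (7.23529, 2.58824); divide by 7.23529 → v2 = (1.00000, 0.35772)
Requested entry of v2: -44/-123 = 0.3577

0.3577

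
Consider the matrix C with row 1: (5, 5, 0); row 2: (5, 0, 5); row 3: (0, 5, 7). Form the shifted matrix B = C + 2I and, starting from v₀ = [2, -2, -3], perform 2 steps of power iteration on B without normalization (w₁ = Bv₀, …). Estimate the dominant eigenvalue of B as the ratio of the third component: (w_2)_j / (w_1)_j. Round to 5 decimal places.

B = C + 2I has rows (7, 5, 0); (5, 2, 5); (0, 5, 9)
w1 = Bv₀ = (4, -9, -37)
w2 = Bw1 = (-17, -183, -378)
Ratio: -378/-37 = 10.21622

10.21622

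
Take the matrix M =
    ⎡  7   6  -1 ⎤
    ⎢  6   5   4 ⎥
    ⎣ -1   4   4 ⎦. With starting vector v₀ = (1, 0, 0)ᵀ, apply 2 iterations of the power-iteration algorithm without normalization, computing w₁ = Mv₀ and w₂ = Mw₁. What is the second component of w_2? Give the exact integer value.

68

w1 = Mv₀ = (7·1 + 6·0 + (-1)·0; 6·1 + 5·0 + 4·0; (-1)·1 + 4·0 + 4·0) = (7, 6, -1)
w2 = Mw1 = (7·7 + 6·6 + (-1)·(-1); 6·7 + 5·6 + 4·(-1); (-1)·7 + 4·6 + 4·(-1)) = (86, 68, 13)
The requested component of w2 is 68.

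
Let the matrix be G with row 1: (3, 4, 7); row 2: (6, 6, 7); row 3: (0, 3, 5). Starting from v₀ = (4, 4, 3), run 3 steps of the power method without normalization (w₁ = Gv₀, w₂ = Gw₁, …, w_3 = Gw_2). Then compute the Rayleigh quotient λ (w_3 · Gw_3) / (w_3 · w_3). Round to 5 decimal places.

w1 = Gv₀ = (49, 69, 27)
w2 = Gw1 = (612, 897, 342)
w3 = Gw2 = (7818, 11448, 4401)
Gw3 = (100053, 146403, 56349)
w3·Gw3 = 7818·100053 + 11448·146403 + 4401·56349 = 2706227847; w3·w3 = 7818·7818 + 11448·11448 + 4401·4401 = 211546629
λ ≈ 2706227847/211546629 = 12.79258

λ ≈ 12.79258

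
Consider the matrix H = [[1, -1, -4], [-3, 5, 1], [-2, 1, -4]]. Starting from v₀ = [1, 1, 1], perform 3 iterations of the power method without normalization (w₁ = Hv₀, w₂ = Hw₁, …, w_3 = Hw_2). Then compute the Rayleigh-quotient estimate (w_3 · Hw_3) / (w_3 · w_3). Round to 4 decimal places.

λ ≈ -1.5698

w1 = Hv₀ = (-4, 3, -5)
w2 = Hw1 = (13, 22, 31)
w3 = Hw2 = (-133, 102, -128)
Hw3 = (277, 781, 880)
w3·Hw3 = (-133)·277 + 102·781 + (-128)·880 = -69819; w3·w3 = (-133)·(-133) + 102·102 + (-128)·(-128) = 44477
λ ≈ -69819/44477 = -1.5698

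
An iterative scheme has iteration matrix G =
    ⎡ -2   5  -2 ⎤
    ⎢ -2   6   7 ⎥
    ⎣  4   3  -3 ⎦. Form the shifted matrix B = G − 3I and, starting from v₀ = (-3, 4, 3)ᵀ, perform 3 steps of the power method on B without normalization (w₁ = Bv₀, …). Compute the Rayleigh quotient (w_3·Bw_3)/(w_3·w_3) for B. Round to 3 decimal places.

B = G − 3I has rows (-5, 5, -2); (-2, 3, 7); (4, 3, -6)
w1 = Bv₀ = (29, 39, -18)
w2 = Bw1 = (86, -67, 341)
w3 = Bw2 = (-1447, 2014, -1903)
Bw3 = (21111, -4385, 11672)
w3·Bw3 = -61590823; w3·w3 = 9771414; μ ≈ -61590823/9771414 = -6.303

μ ≈ -6.303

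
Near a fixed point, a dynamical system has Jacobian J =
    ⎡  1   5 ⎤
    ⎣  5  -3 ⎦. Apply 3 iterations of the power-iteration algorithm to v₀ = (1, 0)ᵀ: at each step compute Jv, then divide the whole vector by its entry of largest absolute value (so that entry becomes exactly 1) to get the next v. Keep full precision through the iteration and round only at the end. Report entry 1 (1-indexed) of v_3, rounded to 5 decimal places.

-0.15000

Jv0 = (1.000000, 5.000000); divide by 5.000000 → v1 = (0.200000, 1.000000)
Jv1 = (5.200000, -2.000000); divide by 5.200000 → v2 = (1.000000, -0.384615)
Jv2 = (-0.923077, 6.153846); divide by 6.153846 → v3 = (-0.150000, 1.000000)
Requested entry of v3: -24/160 = -0.15000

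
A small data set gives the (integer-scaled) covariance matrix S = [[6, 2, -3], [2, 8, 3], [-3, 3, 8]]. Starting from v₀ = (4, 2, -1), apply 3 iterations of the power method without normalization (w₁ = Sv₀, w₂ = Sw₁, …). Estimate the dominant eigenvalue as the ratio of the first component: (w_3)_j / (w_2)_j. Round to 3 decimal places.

8.970

w1 = Sv₀ = (6·4 + 2·2 + (-3)·(-1); 2·4 + 8·2 + 3·(-1); (-3)·4 + 3·2 + 8·(-1)) = (31, 21, -14)
w2 = Sw1 = (6·31 + 2·21 + (-3)·(-14); 2·31 + 8·21 + 3·(-14); (-3)·31 + 3·21 + 8·(-14)) = (270, 188, -142)
w3 = Sw2 = (2422, 1618, -1382)
Ratio at component: 2422 / 270 = 8.970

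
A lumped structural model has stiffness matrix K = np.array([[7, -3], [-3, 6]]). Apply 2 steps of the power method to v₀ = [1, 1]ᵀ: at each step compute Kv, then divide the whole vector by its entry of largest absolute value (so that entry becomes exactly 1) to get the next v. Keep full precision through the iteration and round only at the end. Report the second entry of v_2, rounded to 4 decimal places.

0.3158

Kv0 = (4.00000, 3.00000); divide by 4.00000 → v1 = (1.00000, 0.75000)
Kv1 = (4.75000, 1.50000); divide by 4.75000 → v2 = (1.00000, 0.31579)
Requested entry of v2: 6/19 = 0.3158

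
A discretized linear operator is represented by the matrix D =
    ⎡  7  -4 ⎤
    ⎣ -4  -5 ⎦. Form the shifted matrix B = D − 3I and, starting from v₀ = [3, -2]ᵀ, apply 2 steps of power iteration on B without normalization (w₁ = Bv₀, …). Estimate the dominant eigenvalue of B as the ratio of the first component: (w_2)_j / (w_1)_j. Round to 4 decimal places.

3.2000

B = D − 3I has rows (4, -4); (-4, -8)
w1 = Bv₀ = (4·3 + (-4)·(-2); (-4)·3 + (-8)·(-2)) = (20, 4)
w2 = Bw1 = (4·20 + (-4)·4; (-4)·20 + (-8)·4) = (64, -112)
Ratio: 64/20 = 3.2000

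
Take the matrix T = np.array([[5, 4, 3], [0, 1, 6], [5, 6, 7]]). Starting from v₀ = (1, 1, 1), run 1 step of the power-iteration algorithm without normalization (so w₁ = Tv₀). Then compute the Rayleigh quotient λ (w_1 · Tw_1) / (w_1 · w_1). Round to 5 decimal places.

12.79110

w1 = Tv₀ = (12, 7, 18)
Tw1 = (142, 115, 228)
w1·Tw1 = 12·142 + 7·115 + 18·228 = 6613; w1·w1 = 12·12 + 7·7 + 18·18 = 517
λ ≈ 6613/517 = 12.79110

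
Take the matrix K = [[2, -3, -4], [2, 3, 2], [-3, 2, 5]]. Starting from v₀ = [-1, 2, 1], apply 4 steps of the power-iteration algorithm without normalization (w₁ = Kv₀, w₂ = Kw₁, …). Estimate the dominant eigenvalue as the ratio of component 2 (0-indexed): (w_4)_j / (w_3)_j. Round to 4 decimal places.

7.5745

w1 = Kv₀ = (-12, 6, 12)
w2 = Kw1 = (-90, 18, 108)
w3 = Kw2 = (-666, 90, 846)
w4 = Kw3 = (-4986, 630, 6408)
Ratio at component: 6408 / 846 = 7.5745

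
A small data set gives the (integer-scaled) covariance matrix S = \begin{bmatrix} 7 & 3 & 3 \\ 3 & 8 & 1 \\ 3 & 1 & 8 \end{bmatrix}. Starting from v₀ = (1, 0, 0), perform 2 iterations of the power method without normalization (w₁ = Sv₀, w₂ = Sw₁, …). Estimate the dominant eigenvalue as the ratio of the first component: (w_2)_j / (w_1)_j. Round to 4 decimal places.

9.5714

w1 = Sv₀ = (7, 3, 3)
w2 = Sw1 = (67, 48, 48)
Ratio at component: 67 / 7 = 9.5714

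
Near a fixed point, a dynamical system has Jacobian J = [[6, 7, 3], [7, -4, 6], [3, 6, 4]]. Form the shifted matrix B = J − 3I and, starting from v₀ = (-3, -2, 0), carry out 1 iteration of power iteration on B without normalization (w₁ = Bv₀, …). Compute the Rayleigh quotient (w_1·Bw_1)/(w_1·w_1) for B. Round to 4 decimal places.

B = J − 3I has rows (3, 7, 3); (7, -7, 6); (3, 6, 1)
w1 = Bv₀ = (3·(-3) + 7·(-2) + 3·0; 7·(-3) + (-7)·(-2) + 6·0; 3·(-3) + 6·(-2) + 1·0) = (-23, -7, -21)
Bw1 = (-181, -238, -132)
w1·Bw1 = 8601; w1·w1 = 1019; μ ≈ 8601/1019 = 8.4406

8.4406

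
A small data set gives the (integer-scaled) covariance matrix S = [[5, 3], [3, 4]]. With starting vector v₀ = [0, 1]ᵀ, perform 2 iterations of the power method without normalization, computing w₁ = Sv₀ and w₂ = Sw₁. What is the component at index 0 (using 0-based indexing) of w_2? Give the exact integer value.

w1 = Sv₀ = (5·0 + 3·1; 3·0 + 4·1) = (3, 4)
w2 = Sw1 = (5·3 + 3·4; 3·3 + 4·4) = (27, 25)
The requested component of w2 is 27.

27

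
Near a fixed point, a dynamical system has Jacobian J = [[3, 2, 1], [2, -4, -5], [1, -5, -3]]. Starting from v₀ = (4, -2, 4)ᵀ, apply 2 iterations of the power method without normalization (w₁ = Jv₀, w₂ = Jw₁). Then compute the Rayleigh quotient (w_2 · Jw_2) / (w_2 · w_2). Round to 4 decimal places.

λ ≈ -2.2488

w1 = Jv₀ = (12, -4, 2)
w2 = Jw1 = (30, 30, 26)
Jw2 = (176, -190, -198)
w2·Jw2 = 30·176 + 30·(-190) + 26·(-198) = -5568; w2·w2 = 30·30 + 30·30 + 26·26 = 2476
λ ≈ -5568/2476 = -2.2488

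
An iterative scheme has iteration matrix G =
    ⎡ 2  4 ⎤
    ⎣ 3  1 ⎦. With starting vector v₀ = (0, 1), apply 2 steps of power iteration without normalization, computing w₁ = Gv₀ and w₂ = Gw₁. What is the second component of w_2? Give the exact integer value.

w1 = Gv₀ = (2·0 + 4·1; 3·0 + 1·1) = (4, 1)
w2 = Gw1 = (2·4 + 4·1; 3·4 + 1·1) = (12, 13)
The requested component of w2 is 13.

13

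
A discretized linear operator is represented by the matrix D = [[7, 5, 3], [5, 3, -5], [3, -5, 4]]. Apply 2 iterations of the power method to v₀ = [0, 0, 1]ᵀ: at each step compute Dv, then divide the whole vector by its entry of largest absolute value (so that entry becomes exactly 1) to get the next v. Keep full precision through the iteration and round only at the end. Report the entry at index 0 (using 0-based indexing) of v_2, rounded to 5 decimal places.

Dv0 = (3.000000, -5.000000, 4.000000); divide by -5.000000 → v1 = (-0.600000, 1.000000, -0.800000)
Dv1 = (-1.600000, 4.000000, -10.000000); divide by -10.000000 → v2 = (0.160000, -0.400000, 1.000000)
Requested entry of v2: 8/50 = 0.16000

0.16000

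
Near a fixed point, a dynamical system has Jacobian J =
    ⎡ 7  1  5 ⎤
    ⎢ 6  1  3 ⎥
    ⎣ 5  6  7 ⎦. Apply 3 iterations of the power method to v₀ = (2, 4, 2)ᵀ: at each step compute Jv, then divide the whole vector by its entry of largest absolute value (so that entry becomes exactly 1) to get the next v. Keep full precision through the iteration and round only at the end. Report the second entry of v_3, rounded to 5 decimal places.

0.57380

Jv0 = (28.000000, 22.000000, 48.000000); divide by 48.000000 → v1 = (0.583333, 0.458333, 1.000000)
Jv1 = (9.541667, 6.958333, 12.666667); divide by 12.666667 → v2 = (0.753289, 0.549342, 1.000000)
Jv2 = (10.822368, 8.069079, 14.062500); divide by 14.062500 → v3 = (0.769591, 0.573801, 1.000000)
Requested entry of v3: 4906/8550 = 0.57380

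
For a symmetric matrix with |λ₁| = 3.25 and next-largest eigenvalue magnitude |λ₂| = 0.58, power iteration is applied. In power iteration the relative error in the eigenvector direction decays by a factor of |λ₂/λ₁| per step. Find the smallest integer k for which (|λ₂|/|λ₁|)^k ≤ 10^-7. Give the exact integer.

|λ₂/λ₁| = 0.58/3.25 = 0.17846
Need k ≥ ln(10^-7) / ln(0.17846) = -16.1181 / -1.7234 ≈ 9.353
Smallest integer k satisfying the bound: 10

10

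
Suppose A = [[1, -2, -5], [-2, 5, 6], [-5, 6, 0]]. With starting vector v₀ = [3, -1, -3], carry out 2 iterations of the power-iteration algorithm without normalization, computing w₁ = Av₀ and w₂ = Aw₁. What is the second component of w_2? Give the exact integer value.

w1 = Av₀ = (20, -29, -21)
w2 = Aw1 = (183, -311, -274)
The requested component of w2 is -311.

-311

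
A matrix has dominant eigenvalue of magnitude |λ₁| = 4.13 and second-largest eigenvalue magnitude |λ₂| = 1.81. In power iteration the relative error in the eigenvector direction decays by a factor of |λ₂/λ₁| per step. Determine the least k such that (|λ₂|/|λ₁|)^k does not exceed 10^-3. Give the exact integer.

|λ₂/λ₁| = 1.81/4.13 = 0.43826
Need k ≥ ln(10^-3) / ln(0.43826) = -6.9078 / -0.8250 ≈ 8.374
Smallest integer k satisfying the bound: 9

9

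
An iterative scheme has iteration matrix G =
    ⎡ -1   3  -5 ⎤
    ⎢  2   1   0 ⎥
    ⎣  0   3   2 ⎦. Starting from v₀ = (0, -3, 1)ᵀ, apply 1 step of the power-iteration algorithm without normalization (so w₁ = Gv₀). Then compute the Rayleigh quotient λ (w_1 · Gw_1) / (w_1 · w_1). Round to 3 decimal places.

-1.205

w1 = Gv₀ = (-14, -3, -7)
Gw1 = (40, -31, -23)
w1·Gw1 = (-14)·40 + (-3)·(-31) + (-7)·(-23) = -306; w1·w1 = (-14)·(-14) + (-3)·(-3) + (-7)·(-7) = 254
λ ≈ -306/254 = -1.205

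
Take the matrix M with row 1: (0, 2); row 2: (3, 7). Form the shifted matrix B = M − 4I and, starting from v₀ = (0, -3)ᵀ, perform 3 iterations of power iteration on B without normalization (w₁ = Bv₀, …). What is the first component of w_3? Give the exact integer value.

-114

B = M − 4I has rows (-4, 2); (3, 3)
w1 = Bv₀ = ((-4)·0 + 2·(-3); 3·0 + 3·(-3)) = (-6, -9)
w2 = Bw1 = ((-4)·(-6) + 2·(-9); 3·(-6) + 3·(-9)) = (6, -45)
w3 = Bw2 = (-114, -117)
Requested component of w3: -114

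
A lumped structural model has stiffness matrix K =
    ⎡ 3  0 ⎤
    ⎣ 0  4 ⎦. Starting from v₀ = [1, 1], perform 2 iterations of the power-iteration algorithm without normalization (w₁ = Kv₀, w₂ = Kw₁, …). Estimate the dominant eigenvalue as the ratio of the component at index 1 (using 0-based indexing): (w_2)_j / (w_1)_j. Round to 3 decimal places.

w1 = Kv₀ = (3·1 + 0·1; 0·1 + 4·1) = (3, 4)
w2 = Kw1 = (3·3 + 0·4; 0·3 + 4·4) = (9, 16)
Ratio at component: 16 / 4 = 4.000

4.000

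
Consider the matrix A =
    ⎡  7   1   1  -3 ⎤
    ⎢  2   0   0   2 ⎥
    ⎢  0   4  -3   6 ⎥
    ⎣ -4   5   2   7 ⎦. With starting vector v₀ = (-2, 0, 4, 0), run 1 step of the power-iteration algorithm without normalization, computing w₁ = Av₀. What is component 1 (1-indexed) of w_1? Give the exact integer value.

-10

w1 = Av₀ = (7·(-2) + 1·0 + 1·4 + (-3)·0; 2·(-2) + 0·0 + 0·4 + 2·0; 0·(-2) + 4·0 + (-3)·4 + 6·0; (-4)·(-2) + 5·0 + 2·4 + 7·0) = (-10, -4, -12, 16)
The requested component of w1 is -10.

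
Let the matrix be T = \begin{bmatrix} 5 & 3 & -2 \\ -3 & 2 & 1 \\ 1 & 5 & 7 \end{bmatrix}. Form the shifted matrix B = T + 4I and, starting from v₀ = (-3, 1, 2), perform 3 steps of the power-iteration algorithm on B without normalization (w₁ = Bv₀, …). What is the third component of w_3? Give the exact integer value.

B = T + 4I has rows (9, 3, -2); (-3, 6, 1); (1, 5, 11)
w1 = Bv₀ = (-28, 17, 24)
w2 = Bw1 = (-249, 210, 321)
w3 = Bw2 = (-2253, 2328, 4332)
Requested component of w3: 4332

4332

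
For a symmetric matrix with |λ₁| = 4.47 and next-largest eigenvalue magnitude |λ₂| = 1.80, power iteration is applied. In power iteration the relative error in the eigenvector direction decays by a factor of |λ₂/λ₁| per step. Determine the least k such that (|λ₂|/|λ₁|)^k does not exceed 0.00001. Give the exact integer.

13

|λ₂/λ₁| = 1.80/4.47 = 0.40268
Need k ≥ ln(0.00001) / ln(0.40268) = -11.5129 / -0.9096 ≈ 12.657
Smallest integer k satisfying the bound: 13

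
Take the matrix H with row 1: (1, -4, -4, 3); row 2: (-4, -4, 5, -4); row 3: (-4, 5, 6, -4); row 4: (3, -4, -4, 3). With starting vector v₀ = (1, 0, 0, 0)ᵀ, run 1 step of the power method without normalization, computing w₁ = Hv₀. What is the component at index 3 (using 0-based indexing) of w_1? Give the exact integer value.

3

w1 = Hv₀ = (1·1 + (-4)·0 + (-4)·0 + 3·0; (-4)·1 + (-4)·0 + 5·0 + (-4)·0; (-4)·1 + 5·0 + 6·0 + (-4)·0; 3·1 + (-4)·0 + (-4)·0 + 3·0) = (1, -4, -4, 3)
The requested component of w1 is 3.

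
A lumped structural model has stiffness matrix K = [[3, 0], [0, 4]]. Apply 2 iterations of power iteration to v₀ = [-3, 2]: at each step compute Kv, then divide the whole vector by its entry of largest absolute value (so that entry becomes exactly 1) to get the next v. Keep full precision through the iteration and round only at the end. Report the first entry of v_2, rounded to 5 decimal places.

-0.84375

Kv0 = (-9.000000, 8.000000); divide by -9.000000 → v1 = (1.000000, -0.888889)
Kv1 = (3.000000, -3.555556); divide by -3.555556 → v2 = (-0.843750, 1.000000)
Requested entry of v2: -27/32 = -0.84375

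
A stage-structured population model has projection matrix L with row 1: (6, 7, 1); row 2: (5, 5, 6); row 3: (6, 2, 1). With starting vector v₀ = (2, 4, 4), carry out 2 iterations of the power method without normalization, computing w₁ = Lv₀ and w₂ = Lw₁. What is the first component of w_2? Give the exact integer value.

w1 = Lv₀ = (44, 54, 24)
w2 = Lw1 = (666, 634, 396)
The requested component of w2 is 666.

666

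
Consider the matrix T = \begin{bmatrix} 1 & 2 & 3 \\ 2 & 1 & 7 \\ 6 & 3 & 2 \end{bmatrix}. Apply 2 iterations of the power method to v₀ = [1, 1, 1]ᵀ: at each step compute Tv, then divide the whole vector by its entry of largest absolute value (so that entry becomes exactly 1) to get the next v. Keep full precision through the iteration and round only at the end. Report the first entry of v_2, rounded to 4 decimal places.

Tv0 = (6.00000, 10.00000, 11.00000); divide by 11.00000 → v1 = (0.54545, 0.90909, 1.00000)
Tv1 = (5.36364, 9.00000, 8.00000); divide by 9.00000 → v2 = (0.59596, 1.00000, 0.88889)
Requested entry of v2: 59/99 = 0.5960

0.5960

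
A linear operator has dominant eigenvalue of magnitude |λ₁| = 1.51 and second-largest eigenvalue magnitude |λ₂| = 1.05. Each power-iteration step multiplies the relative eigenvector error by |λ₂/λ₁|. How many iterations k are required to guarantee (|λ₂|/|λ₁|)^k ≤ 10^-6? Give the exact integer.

39

|λ₂/λ₁| = 1.05/1.51 = 0.69536
Need k ≥ ln(10^-6) / ln(0.69536) = -13.8155 / -0.3633 ≈ 38.026
Smallest integer k satisfying the bound: 39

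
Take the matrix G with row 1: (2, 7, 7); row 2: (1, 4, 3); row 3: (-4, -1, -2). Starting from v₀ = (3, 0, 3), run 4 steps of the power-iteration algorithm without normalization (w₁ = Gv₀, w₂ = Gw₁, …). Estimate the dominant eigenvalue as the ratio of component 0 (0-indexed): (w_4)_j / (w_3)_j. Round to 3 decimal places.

λ ≈ 2.957

w1 = Gv₀ = (27, 12, -18)
w2 = Gw1 = (12, 21, -84)
w3 = Gw2 = (-417, -156, 99)
w4 = Gw3 = (-1233, -744, 1626)
Ratio at component: -1233 / -417 = 2.957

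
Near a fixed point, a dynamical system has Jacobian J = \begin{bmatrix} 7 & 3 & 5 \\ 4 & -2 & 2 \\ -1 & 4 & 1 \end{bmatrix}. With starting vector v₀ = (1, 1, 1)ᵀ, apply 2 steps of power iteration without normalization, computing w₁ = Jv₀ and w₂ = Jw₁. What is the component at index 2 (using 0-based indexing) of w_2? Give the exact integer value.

w1 = Jv₀ = (7·1 + 3·1 + 5·1; 4·1 + (-2)·1 + 2·1; (-1)·1 + 4·1 + 1·1) = (15, 4, 4)
w2 = Jw1 = (7·15 + 3·4 + 5·4; 4·15 + (-2)·4 + 2·4; (-1)·15 + 4·4 + 1·4) = (137, 60, 5)
The requested component of w2 is 5.

5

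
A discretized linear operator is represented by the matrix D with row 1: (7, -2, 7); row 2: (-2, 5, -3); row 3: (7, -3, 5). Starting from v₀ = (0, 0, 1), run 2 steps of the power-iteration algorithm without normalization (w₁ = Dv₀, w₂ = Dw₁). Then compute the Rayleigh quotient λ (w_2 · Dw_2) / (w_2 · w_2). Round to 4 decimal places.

λ ≈ 14.3667

w1 = Dv₀ = (7·0 + (-2)·0 + 7·1; (-2)·0 + 5·0 + (-3)·1; 7·0 + (-3)·0 + 5·1) = (7, -3, 5)
w2 = Dw1 = (7·7 + (-2)·(-3) + 7·5; (-2)·7 + 5·(-3) + (-3)·5; 7·7 + (-3)·(-3) + 5·5) = (90, -44, 83)
Dw2 = (1299, -649, 1177)
w2·Dw2 = 90·1299 + (-44)·(-649) + 83·1177 = 243157; w2·w2 = 90·90 + (-44)·(-44) + 83·83 = 16925
λ ≈ 243157/16925 = 14.3667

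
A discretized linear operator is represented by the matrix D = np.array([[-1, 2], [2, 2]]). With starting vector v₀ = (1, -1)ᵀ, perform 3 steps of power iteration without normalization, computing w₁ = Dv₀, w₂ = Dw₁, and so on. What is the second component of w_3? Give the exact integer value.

w1 = Dv₀ = ((-1)·1 + 2·(-1); 2·1 + 2·(-1)) = (-3, 0)
w2 = Dw1 = ((-1)·(-3) + 2·0; 2·(-3) + 2·0) = (3, -6)
w3 = Dw2 = (-15, -6)
The requested component of w3 is -6.

-6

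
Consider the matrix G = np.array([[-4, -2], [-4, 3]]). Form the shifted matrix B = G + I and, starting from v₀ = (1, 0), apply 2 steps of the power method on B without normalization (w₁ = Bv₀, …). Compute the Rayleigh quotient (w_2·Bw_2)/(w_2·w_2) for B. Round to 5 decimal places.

B = G + I has rows (-3, -2); (-4, 4)
w1 = Bv₀ = (-3, -4)
w2 = Bw1 = (17, -4)
Bw2 = (-43, -84)
w2·Bw2 = -395; w2·w2 = 305; μ ≈ -395/305 = -1.29508

-1.29508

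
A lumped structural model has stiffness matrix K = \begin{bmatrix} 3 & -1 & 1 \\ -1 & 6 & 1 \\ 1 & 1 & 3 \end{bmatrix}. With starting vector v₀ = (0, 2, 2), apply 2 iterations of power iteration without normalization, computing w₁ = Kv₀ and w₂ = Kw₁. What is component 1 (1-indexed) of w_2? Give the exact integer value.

-6

w1 = Kv₀ = (3·0 + (-1)·2 + 1·2; (-1)·0 + 6·2 + 1·2; 1·0 + 1·2 + 3·2) = (0, 14, 8)
w2 = Kw1 = (3·0 + (-1)·14 + 1·8; (-1)·0 + 6·14 + 1·8; 1·0 + 1·14 + 3·8) = (-6, 92, 38)
The requested component of w2 is -6.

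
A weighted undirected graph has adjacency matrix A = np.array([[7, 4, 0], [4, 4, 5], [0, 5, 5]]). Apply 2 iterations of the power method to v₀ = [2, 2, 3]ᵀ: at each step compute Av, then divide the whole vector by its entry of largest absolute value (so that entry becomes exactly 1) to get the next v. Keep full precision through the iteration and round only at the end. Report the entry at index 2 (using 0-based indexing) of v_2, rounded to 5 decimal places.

Av0 = (22.000000, 31.000000, 25.000000); divide by 31.000000 → v1 = (0.709677, 1.000000, 0.806452)
Av1 = (8.967742, 10.870968, 9.032258); divide by 10.870968 → v2 = (0.824926, 1.000000, 0.830861)
Requested entry of v2: 280/337 = 0.83086

0.83086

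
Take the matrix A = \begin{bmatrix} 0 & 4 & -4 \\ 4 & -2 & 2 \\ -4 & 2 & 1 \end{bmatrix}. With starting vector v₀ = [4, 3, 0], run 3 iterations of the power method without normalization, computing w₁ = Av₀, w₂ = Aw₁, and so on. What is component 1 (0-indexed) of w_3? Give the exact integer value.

w1 = Av₀ = (0·4 + 4·3 + (-4)·0; 4·4 + (-2)·3 + 2·0; (-4)·4 + 2·3 + 1·0) = (12, 10, -10)
w2 = Aw1 = (0·12 + 4·10 + (-4)·(-10); 4·12 + (-2)·10 + 2·(-10); (-4)·12 + 2·10 + 1·(-10)) = (80, 8, -38)
w3 = Aw2 = (184, 228, -342)
The requested component of w3 is 228.

228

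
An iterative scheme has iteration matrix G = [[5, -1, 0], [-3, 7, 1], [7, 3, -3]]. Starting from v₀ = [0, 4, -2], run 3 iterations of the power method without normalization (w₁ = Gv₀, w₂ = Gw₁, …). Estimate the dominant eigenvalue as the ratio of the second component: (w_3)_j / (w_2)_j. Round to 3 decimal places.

7.632

w1 = Gv₀ = (5·0 + (-1)·4 + 0·(-2); (-3)·0 + 7·4 + 1·(-2); 7·0 + 3·4 + (-3)·(-2)) = (-4, 26, 18)
w2 = Gw1 = (5·(-4) + (-1)·26 + 0·18; (-3)·(-4) + 7·26 + 1·18; 7·(-4) + 3·26 + (-3)·18) = (-46, 212, -4)
w3 = Gw2 = (-442, 1618, 326)
Ratio at component: 1618 / 212 = 7.632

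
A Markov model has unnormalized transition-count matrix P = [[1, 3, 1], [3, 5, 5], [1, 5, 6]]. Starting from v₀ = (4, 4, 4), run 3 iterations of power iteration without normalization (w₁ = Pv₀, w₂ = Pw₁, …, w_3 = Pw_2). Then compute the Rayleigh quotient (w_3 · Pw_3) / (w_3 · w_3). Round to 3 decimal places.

w1 = Pv₀ = (1·4 + 3·4 + 1·4; 3·4 + 5·4 + 5·4; 1·4 + 5·4 + 6·4) = (20, 52, 48)
w2 = Pw1 = (1·20 + 3·52 + 1·48; 3·20 + 5·52 + 5·48; 1·20 + 5·52 + 6·48) = (224, 560, 568)
w3 = Pw2 = (2472, 6312, 6432)
Pw3 = (27840, 71136, 72624)
w3·Pw3 = 2472·27840 + 6312·71136 + 6432·72624 = 984948480; w3·w3 = 2472·2472 + 6312·6312 + 6432·6432 = 87322752
λ ≈ 984948480/87322752 = 11.279

λ ≈ 11.279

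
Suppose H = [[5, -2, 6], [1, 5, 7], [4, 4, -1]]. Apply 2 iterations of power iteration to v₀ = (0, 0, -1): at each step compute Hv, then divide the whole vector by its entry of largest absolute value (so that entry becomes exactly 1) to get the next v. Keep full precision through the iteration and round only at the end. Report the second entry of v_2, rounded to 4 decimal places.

Hv0 = (-6.00000, -7.00000, 1.00000); divide by -7.00000 → v1 = (0.85714, 1.00000, -0.14286)
Hv1 = (1.42857, 4.85714, 7.57143); divide by 7.57143 → v2 = (0.18868, 0.64151, 1.00000)
Requested entry of v2: -34/-53 = 0.6415

0.6415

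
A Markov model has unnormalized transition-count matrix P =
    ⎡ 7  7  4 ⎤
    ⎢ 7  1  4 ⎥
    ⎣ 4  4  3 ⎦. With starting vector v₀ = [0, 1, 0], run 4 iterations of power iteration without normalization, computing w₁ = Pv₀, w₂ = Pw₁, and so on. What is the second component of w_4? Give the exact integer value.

11476

w1 = Pv₀ = (7·0 + 7·1 + 4·0; 7·0 + 1·1 + 4·0; 4·0 + 4·1 + 3·0) = (7, 1, 4)
w2 = Pw1 = (7·7 + 7·1 + 4·4; 7·7 + 1·1 + 4·4; 4·7 + 4·1 + 3·4) = (72, 66, 44)
w3 = Pw2 = (1142, 746, 684)
w4 = Pw3 = (15952, 11476, 9604)
The requested component of w4 is 11476.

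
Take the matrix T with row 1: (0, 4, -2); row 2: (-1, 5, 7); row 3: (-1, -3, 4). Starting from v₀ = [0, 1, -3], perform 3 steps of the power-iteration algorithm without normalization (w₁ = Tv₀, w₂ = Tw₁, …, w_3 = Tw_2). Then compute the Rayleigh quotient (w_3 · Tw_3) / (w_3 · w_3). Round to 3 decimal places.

w1 = Tv₀ = (0·0 + 4·1 + (-2)·(-3); (-1)·0 + 5·1 + 7·(-3); (-1)·0 + (-3)·1 + 4·(-3)) = (10, -16, -15)
w2 = Tw1 = (0·10 + 4·(-16) + (-2)·(-15); (-1)·10 + 5·(-16) + 7·(-15); (-1)·10 + (-3)·(-16) + 4·(-15)) = (-34, -195, -22)
w3 = Tw2 = (-736, -1095, 531)
Tw3 = (-5442, -1022, 6145)
w3·Tw3 = (-736)·(-5442) + (-1095)·(-1022) + 531·6145 = 8387397; w3·w3 = (-736)·(-736) + (-1095)·(-1095) + 531·531 = 2022682
λ ≈ 8387397/2022682 = 4.147

λ ≈ 4.147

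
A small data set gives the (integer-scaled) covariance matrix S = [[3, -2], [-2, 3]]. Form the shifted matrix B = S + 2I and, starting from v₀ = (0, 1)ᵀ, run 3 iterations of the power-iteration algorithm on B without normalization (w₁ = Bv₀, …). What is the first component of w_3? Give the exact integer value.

B = S + 2I has rows (5, -2); (-2, 5)
w1 = Bv₀ = (5·0 + (-2)·1; (-2)·0 + 5·1) = (-2, 5)
w2 = Bw1 = (5·(-2) + (-2)·5; (-2)·(-2) + 5·5) = (-20, 29)
w3 = Bw2 = (-158, 185)
Requested component of w3: -158

-158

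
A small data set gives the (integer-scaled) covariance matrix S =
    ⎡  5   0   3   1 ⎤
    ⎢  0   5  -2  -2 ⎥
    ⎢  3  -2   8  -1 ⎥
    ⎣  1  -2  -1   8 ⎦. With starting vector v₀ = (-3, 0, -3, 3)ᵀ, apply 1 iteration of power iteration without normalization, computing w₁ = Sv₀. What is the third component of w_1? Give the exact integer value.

-36

w1 = Sv₀ = (5·(-3) + 0·0 + 3·(-3) + 1·3; 0·(-3) + 5·0 + (-2)·(-3) + (-2)·3; 3·(-3) + (-2)·0 + 8·(-3) + (-1)·3; 1·(-3) + (-2)·0 + (-1)·(-3) + 8·3) = (-21, 0, -36, 24)
The requested component of w1 is -36.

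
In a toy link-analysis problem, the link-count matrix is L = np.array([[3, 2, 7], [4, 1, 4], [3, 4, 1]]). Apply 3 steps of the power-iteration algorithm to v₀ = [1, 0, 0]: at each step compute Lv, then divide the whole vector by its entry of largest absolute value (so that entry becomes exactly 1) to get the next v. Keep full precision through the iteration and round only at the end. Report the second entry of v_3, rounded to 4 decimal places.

Lv0 = (3.00000, 4.00000, 3.00000); divide by 4.00000 → v1 = (0.75000, 1.00000, 0.75000)
Lv1 = (9.50000, 7.00000, 7.00000); divide by 9.50000 → v2 = (1.00000, 0.73684, 0.73684)
Lv2 = (9.63158, 7.68421, 6.68421); divide by 9.63158 → v3 = (1.00000, 0.79781, 0.69399)
Requested entry of v3: 292/366 = 0.7978

0.7978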